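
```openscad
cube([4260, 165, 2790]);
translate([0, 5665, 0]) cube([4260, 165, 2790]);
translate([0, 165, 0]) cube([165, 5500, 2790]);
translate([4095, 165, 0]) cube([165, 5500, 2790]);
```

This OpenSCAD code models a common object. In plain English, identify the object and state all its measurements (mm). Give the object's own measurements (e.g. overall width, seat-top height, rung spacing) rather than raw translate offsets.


The wall frame of a small rectangular building: four walls, each 2790 mm tall and 165 mm thick, enclosing a footprint 4260 mm (x) by 5830 mm (y) outside-to-outside, with no floor or roof. The front and back walls (the −y and +y sides) span the full width; the two side walls fit between them.


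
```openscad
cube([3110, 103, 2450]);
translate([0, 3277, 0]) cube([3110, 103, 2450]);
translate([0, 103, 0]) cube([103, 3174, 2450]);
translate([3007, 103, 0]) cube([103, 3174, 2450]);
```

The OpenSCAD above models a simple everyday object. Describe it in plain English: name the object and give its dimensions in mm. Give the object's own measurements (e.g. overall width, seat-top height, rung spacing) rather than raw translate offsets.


The wall frame of a small rectangular building: four walls, each 2450 mm tall and 103 mm thick, enclosing a footprint 3110 mm (x) by 3380 mm (y) outside-to-outside, with no floor or roof. The front and back walls (the −y and +y sides) span the full width; the two side walls fit between them.


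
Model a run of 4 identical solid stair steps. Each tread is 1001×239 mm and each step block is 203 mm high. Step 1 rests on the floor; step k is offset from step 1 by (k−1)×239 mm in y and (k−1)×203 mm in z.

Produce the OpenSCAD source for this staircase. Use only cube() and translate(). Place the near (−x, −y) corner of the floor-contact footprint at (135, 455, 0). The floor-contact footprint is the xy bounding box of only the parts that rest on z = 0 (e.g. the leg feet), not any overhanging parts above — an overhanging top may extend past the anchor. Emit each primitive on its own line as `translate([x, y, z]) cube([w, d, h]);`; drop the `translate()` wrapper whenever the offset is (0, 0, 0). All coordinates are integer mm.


translate([135, 455, 0]) cube([1001, 239, 203]);
translate([135, 694, 203]) cube([1001, 239, 203]);
translate([135, 933, 406]) cube([1001, 239, 203]);
translate([135, 1172, 609]) cube([1001, 239, 203]);


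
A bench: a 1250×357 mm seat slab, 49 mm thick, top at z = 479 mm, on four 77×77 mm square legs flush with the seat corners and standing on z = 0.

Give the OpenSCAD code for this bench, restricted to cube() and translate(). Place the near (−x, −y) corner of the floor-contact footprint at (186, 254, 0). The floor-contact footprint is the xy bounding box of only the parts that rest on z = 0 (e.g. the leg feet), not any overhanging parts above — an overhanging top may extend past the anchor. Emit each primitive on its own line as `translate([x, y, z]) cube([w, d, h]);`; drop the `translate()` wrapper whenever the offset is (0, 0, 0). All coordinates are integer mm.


// leg_h = 479 − 49 = 430
translate([186, 254, 430]) cube([1250, 357, 49]);
translate([186, 254, 0]) cube([77, 77, 430]);
translate([186, 534, 0]) cube([77, 77, 430]);
translate([1359, 254, 0]) cube([77, 77, 430]);
translate([1359, 534, 0]) cube([77, 77, 430]);


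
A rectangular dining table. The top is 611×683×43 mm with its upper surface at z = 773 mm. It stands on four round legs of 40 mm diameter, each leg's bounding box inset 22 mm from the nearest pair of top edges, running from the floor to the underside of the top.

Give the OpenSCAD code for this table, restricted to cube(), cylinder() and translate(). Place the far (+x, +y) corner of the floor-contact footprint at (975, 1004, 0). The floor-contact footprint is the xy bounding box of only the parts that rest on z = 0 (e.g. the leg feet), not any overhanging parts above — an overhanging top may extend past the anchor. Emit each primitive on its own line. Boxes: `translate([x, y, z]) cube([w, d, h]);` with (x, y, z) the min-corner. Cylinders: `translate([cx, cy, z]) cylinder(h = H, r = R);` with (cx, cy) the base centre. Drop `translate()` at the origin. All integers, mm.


translate([386, 343, 730]) cube([611, 683, 43]);
translate([428, 385, 0]) cylinder(h = 730, r = 20);
translate([955, 385, 0]) cylinder(h = 730, r = 20);
translate([428, 984, 0]) cylinder(h = 730, r = 20);
translate([955, 984, 0]) cylinder(h = 730, r = 20);


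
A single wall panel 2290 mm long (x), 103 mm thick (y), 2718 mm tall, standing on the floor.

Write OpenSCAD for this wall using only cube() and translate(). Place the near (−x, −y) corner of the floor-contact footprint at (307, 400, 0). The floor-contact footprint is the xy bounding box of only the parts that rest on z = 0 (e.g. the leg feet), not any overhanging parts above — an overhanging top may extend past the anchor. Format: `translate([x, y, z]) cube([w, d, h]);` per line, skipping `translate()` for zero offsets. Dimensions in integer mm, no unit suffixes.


translate([307, 400, 0]) cube([2290, 103, 2718]);


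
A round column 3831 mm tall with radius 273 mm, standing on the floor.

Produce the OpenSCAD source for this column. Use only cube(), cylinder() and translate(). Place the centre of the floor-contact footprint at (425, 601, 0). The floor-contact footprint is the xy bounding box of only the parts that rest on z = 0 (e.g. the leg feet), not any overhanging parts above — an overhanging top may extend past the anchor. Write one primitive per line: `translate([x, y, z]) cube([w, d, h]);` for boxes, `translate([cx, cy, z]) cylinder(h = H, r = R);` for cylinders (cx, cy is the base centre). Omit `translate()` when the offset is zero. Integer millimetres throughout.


translate([425, 601, 0]) cylinder(h = 3831, r = 273);


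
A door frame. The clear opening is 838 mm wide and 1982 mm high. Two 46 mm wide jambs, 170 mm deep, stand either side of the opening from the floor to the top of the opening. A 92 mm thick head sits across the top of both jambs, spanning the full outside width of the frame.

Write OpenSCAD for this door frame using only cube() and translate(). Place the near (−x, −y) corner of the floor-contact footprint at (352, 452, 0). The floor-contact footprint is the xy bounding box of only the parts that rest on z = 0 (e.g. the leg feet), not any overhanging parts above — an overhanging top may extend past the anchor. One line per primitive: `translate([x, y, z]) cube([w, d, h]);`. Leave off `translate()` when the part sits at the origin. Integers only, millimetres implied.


translate([352, 452, 0]) cube([46, 170, 1982]);
translate([1236, 452, 0]) cube([46, 170, 1982]);
translate([352, 452, 1982]) cube([930, 170, 92]);


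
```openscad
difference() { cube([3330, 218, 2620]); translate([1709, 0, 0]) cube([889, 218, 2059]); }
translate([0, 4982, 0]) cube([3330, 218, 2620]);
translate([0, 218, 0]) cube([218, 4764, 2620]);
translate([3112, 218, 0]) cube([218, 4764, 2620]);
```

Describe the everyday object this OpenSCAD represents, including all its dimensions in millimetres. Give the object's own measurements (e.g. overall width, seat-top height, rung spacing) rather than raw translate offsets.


A single room: four walls, each 2620 mm tall and 218 mm thick, enclosing an outside footprint 3330×5200 mm (x × y), no floor or roof. The front and back walls (−y and +y sides) run the full x-width; the side walls fit between their inner faces. A door opening 889 mm wide and 2059 mm tall is cut through the front wall from the floor up, its −x edge 1709 mm from the wall's −x end.


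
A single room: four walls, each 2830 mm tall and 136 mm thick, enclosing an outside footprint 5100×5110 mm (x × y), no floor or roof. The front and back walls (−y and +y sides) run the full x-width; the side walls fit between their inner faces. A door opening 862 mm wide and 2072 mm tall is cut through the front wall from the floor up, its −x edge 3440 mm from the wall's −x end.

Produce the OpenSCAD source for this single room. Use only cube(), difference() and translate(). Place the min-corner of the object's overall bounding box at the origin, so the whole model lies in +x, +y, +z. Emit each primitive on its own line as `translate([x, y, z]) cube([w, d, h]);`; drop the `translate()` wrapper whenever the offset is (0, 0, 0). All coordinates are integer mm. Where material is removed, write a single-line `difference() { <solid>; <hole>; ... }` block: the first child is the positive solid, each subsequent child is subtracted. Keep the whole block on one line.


difference() { cube([5100, 136, 2830]); translate([3440, 0, 0]) cube([862, 136, 2072]); }
translate([0, 4974, 0]) cube([5100, 136, 2830]);
translate([0, 136, 0]) cube([136, 4838, 2830]);
translate([4964, 136, 0]) cube([136, 4838, 2830]);


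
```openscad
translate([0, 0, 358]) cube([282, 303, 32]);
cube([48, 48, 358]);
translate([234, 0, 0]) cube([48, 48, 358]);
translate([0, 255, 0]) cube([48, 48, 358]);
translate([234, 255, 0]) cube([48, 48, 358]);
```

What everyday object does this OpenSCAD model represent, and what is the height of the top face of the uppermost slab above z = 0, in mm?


A stool. The seat height is 390 mm.

A 282×303×32 slab at z = 358 on four corner posts — a stool. The seat top is 358 + 32 = 390 mm.


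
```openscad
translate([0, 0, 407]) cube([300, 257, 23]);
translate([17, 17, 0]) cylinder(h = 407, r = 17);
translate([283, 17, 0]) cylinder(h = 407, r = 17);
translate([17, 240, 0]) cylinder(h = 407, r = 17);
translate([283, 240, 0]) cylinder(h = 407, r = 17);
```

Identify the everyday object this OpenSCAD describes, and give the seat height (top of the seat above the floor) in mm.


A stool. The seat height is 430 mm.

A 300×257×23 slab at z = 407 on four corner cylinders — a stool. The seat top is 407 + 23 = 430 mm.


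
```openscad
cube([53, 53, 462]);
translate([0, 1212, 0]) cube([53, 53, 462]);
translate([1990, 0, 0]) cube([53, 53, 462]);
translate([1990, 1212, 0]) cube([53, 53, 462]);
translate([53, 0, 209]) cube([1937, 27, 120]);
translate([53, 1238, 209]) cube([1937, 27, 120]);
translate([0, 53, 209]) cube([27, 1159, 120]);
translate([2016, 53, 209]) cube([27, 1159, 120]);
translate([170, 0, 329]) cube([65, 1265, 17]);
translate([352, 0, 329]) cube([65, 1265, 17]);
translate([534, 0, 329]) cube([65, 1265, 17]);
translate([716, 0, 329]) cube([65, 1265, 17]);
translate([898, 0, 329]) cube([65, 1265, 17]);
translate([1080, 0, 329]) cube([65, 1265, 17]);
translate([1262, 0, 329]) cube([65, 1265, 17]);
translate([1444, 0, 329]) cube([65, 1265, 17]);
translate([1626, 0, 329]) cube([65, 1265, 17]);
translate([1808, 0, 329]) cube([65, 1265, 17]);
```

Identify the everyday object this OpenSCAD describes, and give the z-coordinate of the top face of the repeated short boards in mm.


A bed frame. The slat-top height is 346 mm.

Four posts, four rails, and a row of slats — a bed frame. Slats sit on the rails at z = 209 + 120 = 329; with slat thickness 17, the top is 346 mm.


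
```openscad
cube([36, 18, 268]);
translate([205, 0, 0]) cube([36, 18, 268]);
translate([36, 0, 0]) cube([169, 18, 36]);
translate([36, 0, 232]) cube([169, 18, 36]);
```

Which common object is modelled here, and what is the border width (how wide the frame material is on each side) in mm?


A picture frame. The border width is 36 mm.

Four thin pieces enclosing a rectangular opening — a picture frame. The two full-height stiles are 268 mm tall; the top rail sits at z = 232 and is 36 mm tall, so the border above the opening is 268 − 232 = 36 mm, matching the stile x-width.


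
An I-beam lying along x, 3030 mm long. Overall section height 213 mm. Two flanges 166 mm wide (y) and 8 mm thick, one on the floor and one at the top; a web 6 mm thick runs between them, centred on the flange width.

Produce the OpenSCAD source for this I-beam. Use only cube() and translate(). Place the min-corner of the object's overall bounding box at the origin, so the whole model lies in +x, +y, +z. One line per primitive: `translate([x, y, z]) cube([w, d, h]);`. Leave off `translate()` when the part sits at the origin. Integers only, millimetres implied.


cube([3030, 166, 8]);
translate([0, 80, 8]) cube([3030, 6, 197]);
translate([0, 0, 205]) cube([3030, 166, 8]);


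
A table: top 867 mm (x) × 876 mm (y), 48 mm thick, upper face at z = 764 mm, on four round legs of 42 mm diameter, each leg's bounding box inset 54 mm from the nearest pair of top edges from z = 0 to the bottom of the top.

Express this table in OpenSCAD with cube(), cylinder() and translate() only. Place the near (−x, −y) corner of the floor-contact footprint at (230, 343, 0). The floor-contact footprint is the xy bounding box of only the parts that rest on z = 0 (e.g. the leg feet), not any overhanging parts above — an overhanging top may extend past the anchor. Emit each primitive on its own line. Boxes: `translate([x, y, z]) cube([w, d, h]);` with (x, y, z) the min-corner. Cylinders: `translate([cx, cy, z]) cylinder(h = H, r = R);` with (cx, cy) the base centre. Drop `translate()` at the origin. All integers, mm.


translate([176, 289, 716]) cube([867, 876, 48]);
translate([251, 364, 0]) cylinder(h = 716, r = 21);
translate([968, 364, 0]) cylinder(h = 716, r = 21);
translate([251, 1090, 0]) cylinder(h = 716, r = 21);
translate([968, 1090, 0]) cylinder(h = 716, r = 21);


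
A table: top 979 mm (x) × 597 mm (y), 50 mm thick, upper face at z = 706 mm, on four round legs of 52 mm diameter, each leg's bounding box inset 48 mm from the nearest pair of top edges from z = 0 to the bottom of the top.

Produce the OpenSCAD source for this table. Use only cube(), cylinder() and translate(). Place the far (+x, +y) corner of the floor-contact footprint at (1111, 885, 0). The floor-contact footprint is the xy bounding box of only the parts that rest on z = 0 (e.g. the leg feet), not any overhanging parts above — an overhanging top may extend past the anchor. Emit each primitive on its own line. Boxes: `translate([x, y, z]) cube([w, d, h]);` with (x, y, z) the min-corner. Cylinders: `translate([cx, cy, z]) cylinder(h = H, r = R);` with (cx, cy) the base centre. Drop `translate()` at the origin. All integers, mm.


translate([180, 336, 656]) cube([979, 597, 50]);
translate([254, 410, 0]) cylinder(h = 656, r = 26);
translate([1085, 410, 0]) cylinder(h = 656, r = 26);
translate([254, 859, 0]) cylinder(h = 656, r = 26);
translate([1085, 859, 0]) cylinder(h = 656, r = 26);


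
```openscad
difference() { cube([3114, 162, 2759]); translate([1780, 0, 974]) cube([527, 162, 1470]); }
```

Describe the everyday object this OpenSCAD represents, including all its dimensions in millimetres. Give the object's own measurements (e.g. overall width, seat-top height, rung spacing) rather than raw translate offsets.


A wall 3114 mm long (x), 162 mm thick (y), 2759 mm tall, with a rectangular window opening cut through it. The opening is 527 mm wide and 1470 mm tall; its sill is at z = 974 mm and its near (−x) edge is 1780 mm from the wall's −x end. The opening passes through the full wall thickness.


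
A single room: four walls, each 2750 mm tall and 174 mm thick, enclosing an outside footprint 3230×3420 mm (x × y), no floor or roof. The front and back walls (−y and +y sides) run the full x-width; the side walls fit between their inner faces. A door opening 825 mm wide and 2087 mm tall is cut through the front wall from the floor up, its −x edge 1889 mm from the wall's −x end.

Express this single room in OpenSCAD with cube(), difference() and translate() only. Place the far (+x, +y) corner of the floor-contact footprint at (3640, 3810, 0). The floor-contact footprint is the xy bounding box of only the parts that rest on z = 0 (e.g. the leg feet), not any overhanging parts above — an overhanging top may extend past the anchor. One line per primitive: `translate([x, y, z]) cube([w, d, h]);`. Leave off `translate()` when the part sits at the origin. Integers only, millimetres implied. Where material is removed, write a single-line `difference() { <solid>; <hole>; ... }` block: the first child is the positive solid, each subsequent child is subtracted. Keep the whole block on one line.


difference() { translate([410, 390, 0]) cube([3230, 174, 2750]); translate([2299, 390, 0]) cube([825, 174, 2087]); }
translate([410, 3636, 0]) cube([3230, 174, 2750]);
translate([410, 564, 0]) cube([174, 3072, 2750]);
translate([3466, 564, 0]) cube([174, 3072, 2750]);


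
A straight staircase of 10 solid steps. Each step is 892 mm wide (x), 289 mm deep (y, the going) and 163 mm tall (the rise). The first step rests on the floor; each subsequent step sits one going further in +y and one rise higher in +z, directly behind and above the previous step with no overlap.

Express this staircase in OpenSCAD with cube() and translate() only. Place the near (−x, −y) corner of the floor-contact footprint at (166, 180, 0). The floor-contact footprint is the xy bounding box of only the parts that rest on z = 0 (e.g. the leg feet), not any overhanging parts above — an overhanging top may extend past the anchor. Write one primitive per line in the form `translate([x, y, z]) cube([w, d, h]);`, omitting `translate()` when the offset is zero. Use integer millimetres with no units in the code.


translate([166, 180, 0]) cube([892, 289, 163]);
translate([166, 469, 163]) cube([892, 289, 163]);
translate([166, 758, 326]) cube([892, 289, 163]);
translate([166, 1047, 489]) cube([892, 289, 163]);
translate([166, 1336, 652]) cube([892, 289, 163]);
translate([166, 1625, 815]) cube([892, 289, 163]);
translate([166, 1914, 978]) cube([892, 289, 163]);
translate([166, 2203, 1141]) cube([892, 289, 163]);
translate([166, 2492, 1304]) cube([892, 289, 163]);
translate([166, 2781, 1467]) cube([892, 289, 163]);


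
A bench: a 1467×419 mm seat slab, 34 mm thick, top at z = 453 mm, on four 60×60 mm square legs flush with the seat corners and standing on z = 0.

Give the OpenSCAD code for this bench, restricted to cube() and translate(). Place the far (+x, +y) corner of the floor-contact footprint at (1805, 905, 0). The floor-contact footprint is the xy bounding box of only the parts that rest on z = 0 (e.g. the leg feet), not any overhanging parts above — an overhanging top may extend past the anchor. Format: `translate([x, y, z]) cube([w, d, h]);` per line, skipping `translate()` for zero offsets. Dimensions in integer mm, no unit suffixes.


translate([338, 486, 419]) cube([1467, 419, 34]);
translate([338, 486, 0]) cube([60, 60, 419]);
translate([338, 845, 0]) cube([60, 60, 419]);
translate([1745, 486, 0]) cube([60, 60, 419]);
translate([1745, 845, 0]) cube([60, 60, 419]);


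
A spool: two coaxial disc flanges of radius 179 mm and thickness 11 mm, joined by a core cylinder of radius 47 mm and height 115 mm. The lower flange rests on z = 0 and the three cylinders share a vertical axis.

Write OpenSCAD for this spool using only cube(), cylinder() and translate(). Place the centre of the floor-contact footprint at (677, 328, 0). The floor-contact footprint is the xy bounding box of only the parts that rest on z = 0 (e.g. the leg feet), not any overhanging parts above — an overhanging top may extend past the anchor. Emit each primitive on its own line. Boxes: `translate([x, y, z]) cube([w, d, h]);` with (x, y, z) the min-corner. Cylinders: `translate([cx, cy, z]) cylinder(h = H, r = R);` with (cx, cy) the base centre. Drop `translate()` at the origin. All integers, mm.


translate([677, 328, 0]) cylinder(h = 11, r = 179);
translate([677, 328, 11]) cylinder(h = 115, r = 47);
translate([677, 328, 126]) cylinder(h = 11, r = 179);


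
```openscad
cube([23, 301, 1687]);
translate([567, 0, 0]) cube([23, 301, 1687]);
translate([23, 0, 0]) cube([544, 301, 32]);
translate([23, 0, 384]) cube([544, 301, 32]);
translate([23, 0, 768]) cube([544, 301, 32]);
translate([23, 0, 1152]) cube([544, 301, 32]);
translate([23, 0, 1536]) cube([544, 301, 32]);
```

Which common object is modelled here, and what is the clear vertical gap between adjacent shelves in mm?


A bookshelf. The clear shelf gap is 352 mm.

Two tall side panels with 5 horizontal boards between them — a bookshelf. The first two shelf undersides are at z = 0 and z = 384; with shelf thickness 32, the clear gap is 384 − 0 − 32 = 352 mm.


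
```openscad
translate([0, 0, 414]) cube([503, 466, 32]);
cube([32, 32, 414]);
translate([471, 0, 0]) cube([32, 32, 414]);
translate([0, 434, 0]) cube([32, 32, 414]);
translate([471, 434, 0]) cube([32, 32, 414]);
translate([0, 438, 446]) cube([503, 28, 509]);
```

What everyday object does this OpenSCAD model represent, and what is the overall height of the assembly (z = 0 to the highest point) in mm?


A chair. The overall height is 955 mm.

A slab on four corner posts with a tall panel at the back — a chair. The seat slab sits at z = 414 with thickness 32, and the 509 mm backrest starts at the seat top, so the overall height is 414 + 32 + 509 = 955 mm.


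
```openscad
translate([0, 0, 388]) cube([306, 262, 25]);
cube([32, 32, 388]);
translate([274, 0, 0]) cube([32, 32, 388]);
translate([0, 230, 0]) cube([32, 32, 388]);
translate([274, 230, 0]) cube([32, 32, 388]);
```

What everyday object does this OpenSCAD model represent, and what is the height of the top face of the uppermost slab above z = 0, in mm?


A stool. The seat height is 413 mm.

A 306×262×25 slab at z = 388 on four corner posts — a stool. The seat top is 388 + 25 = 413 mm.


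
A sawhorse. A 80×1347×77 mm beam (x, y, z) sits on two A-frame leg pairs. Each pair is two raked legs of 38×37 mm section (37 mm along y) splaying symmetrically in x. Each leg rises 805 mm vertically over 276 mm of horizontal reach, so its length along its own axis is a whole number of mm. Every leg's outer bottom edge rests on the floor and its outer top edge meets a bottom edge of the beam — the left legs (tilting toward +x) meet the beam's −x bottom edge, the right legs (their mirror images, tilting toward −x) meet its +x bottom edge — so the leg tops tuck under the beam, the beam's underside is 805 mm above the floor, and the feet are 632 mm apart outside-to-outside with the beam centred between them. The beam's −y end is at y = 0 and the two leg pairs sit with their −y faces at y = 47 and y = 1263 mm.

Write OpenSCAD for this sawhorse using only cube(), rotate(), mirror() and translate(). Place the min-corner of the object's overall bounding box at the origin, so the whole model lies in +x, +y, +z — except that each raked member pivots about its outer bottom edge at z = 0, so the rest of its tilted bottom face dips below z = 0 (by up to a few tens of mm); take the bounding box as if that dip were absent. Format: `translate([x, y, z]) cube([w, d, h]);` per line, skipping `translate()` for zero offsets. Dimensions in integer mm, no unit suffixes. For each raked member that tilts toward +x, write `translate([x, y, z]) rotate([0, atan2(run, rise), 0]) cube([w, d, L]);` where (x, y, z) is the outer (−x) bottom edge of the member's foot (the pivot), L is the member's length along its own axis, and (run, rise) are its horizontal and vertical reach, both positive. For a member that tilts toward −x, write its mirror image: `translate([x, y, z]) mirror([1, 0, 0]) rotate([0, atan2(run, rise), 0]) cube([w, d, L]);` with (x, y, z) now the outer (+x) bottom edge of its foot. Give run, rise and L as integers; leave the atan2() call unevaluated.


translate([276, 0, 805]) cube([80, 1347, 77]);
translate([0, 47, 0]) rotate([0, atan2(276, 805), 0]) cube([38, 37, 851]);
translate([632, 47, 0]) mirror([1, 0, 0]) rotate([0, atan2(276, 805), 0]) cube([38, 37, 851]);
translate([0, 1263, 0]) rotate([0, atan2(276, 805), 0]) cube([38, 37, 851]);
translate([632, 1263, 0]) mirror([1, 0, 0]) rotate([0, atan2(276, 805), 0]) cube([38, 37, 851]);


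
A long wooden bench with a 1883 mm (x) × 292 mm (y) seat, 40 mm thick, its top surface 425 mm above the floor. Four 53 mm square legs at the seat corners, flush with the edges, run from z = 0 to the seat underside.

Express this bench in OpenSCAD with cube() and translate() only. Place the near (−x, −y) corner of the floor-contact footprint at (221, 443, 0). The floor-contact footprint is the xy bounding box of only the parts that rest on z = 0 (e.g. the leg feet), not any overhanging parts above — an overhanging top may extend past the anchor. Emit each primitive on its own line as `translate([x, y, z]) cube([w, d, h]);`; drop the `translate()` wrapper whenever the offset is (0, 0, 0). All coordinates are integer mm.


translate([221, 443, 385]) cube([1883, 292, 40]);
translate([221, 443, 0]) cube([53, 53, 385]);
translate([221, 682, 0]) cube([53, 53, 385]);
translate([2051, 443, 0]) cube([53, 53, 385]);
translate([2051, 682, 0]) cube([53, 53, 385]);


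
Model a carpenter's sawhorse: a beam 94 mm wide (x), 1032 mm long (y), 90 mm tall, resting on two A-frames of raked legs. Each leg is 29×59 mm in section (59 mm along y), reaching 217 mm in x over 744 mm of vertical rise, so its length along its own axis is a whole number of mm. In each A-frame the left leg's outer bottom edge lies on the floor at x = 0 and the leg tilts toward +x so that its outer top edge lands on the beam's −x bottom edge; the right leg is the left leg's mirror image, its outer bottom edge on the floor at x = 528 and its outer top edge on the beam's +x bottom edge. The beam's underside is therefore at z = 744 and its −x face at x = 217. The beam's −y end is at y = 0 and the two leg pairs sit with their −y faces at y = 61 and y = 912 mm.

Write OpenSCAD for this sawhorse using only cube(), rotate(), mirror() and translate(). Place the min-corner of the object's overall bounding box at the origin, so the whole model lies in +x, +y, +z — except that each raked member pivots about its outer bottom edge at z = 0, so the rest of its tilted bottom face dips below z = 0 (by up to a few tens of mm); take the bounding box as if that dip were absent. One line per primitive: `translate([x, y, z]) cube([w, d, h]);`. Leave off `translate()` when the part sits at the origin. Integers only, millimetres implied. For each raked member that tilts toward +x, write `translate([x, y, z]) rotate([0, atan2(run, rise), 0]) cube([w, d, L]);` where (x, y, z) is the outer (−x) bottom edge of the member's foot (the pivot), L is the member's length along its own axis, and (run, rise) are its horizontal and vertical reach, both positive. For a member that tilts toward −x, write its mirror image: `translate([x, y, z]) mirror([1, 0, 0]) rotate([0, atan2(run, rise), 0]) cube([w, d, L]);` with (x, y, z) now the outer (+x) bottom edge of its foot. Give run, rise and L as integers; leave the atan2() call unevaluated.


translate([217, 0, 744]) cube([94, 1032, 90]);
translate([0, 61, 0]) rotate([0, atan2(217, 744), 0]) cube([29, 59, 775]);
translate([528, 61, 0]) mirror([1, 0, 0]) rotate([0, atan2(217, 744), 0]) cube([29, 59, 775]);
translate([0, 912, 0]) rotate([0, atan2(217, 744), 0]) cube([29, 59, 775]);
translate([528, 912, 0]) mirror([1, 0, 0]) rotate([0, atan2(217, 744), 0]) cube([29, 59, 775]);


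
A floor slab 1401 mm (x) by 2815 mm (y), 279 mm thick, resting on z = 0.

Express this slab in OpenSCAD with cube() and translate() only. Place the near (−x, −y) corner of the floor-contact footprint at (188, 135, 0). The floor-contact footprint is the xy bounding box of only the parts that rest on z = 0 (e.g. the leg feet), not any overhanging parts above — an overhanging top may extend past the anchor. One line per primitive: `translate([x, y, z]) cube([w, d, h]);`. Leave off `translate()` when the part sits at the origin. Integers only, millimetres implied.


translate([188, 135, 0]) cube([1401, 2815, 279]);


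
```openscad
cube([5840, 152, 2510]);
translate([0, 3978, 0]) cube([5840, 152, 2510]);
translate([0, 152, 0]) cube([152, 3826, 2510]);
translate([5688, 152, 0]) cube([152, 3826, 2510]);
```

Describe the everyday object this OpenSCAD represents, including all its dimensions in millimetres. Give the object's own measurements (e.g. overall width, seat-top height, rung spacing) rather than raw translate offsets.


The wall frame of a small rectangular building: four walls, each 2510 mm tall and 152 mm thick, enclosing a footprint 5840 mm (x) by 4130 mm (y) outside-to-outside, with no floor or roof. The front and back walls (the −y and +y sides) span the full width; the two side walls fit between them.


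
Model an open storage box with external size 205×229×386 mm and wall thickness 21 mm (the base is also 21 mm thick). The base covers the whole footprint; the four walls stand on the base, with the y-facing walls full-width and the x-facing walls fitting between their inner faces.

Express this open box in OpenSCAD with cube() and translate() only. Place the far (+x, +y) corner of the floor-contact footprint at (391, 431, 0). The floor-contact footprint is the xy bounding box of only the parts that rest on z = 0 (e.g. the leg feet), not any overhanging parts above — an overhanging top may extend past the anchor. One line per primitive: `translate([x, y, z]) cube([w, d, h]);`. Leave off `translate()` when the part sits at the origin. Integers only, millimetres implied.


translate([186, 202, 0]) cube([205, 229, 21]);
translate([186, 202, 21]) cube([205, 21, 365]);
translate([186, 410, 21]) cube([205, 21, 365]);
translate([186, 223, 21]) cube([21, 187, 365]);
translate([370, 223, 21]) cube([21, 187, 365]);


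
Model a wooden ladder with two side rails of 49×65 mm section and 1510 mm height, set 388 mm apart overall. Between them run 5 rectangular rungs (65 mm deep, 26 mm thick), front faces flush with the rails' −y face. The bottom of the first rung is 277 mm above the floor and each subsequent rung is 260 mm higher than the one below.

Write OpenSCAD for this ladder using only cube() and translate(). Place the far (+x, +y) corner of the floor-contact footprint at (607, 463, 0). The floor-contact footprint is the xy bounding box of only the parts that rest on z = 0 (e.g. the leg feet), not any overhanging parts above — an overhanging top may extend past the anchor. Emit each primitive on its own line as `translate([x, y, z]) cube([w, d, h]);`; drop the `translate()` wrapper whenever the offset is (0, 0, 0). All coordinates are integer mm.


// rung span = 388 - 2*49 = 290
// rung[k] z = 277 + k*260
translate([219, 398, 0]) cube([49, 65, 1510]);
translate([558, 398, 0]) cube([49, 65, 1510]);
translate([268, 398, 277]) cube([290, 65, 26]);
translate([268, 398, 537]) cube([290, 65, 26]);
translate([268, 398, 797]) cube([290, 65, 26]);
translate([268, 398, 1057]) cube([290, 65, 26]);
translate([268, 398, 1317]) cube([290, 65, 26]);


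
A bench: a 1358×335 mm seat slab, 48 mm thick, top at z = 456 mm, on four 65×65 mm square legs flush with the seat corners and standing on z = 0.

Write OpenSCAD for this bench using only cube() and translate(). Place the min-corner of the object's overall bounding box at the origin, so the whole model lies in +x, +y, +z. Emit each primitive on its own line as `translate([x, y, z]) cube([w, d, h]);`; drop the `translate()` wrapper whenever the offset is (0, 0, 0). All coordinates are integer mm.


translate([0, 0, 408]) cube([1358, 335, 48]);
cube([65, 65, 408]);
translate([0, 270, 0]) cube([65, 65, 408]);
translate([1293, 0, 0]) cube([65, 65, 408]);
translate([1293, 270, 0]) cube([65, 65, 408]);


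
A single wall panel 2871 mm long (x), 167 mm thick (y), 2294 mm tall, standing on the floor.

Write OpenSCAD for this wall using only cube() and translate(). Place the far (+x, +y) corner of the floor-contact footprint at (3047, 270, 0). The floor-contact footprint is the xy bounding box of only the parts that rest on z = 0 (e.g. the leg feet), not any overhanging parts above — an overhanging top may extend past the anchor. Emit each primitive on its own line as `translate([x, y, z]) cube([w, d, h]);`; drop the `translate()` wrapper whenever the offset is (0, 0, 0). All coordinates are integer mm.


translate([176, 103, 0]) cube([2871, 167, 2294]);


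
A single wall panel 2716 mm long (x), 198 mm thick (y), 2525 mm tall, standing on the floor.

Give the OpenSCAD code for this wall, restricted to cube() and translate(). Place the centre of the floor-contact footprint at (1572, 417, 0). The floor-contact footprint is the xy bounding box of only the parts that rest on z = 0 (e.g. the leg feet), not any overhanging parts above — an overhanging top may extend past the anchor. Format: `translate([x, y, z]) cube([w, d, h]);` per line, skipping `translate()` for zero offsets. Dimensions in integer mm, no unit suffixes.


translate([214, 318, 0]) cube([2716, 198, 2525]);


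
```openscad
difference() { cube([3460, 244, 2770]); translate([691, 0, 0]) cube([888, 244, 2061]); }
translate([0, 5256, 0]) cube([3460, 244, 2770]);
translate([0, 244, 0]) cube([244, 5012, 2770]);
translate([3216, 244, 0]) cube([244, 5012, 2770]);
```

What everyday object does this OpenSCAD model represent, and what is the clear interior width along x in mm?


A single room. The interior width is 2972 mm.

Four walls enclosing a rectangle with a door in the front wall — a room. Outside width 3460 minus two 244 mm walls gives 2972 mm.


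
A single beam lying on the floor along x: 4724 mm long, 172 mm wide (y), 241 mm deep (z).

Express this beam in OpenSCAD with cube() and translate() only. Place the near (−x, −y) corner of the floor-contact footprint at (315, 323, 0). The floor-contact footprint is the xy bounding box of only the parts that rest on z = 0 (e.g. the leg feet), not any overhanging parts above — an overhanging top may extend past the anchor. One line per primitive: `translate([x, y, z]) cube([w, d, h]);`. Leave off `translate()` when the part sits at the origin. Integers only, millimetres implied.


translate([315, 323, 0]) cube([4724, 172, 241]);


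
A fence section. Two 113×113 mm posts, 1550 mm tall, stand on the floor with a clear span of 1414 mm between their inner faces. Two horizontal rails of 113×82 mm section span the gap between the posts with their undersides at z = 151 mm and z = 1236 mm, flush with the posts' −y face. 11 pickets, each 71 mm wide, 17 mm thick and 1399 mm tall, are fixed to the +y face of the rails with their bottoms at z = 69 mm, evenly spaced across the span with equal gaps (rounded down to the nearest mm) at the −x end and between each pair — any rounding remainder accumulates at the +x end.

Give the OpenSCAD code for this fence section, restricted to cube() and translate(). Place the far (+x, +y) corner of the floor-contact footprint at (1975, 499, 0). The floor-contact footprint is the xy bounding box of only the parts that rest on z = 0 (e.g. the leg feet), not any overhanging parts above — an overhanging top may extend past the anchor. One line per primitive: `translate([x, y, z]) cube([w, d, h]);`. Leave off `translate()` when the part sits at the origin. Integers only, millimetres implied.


translate([335, 386, 0]) cube([113, 113, 1550]);
translate([1862, 386, 0]) cube([113, 113, 1550]);
translate([448, 386, 151]) cube([1414, 113, 82]);
translate([448, 386, 1236]) cube([1414, 113, 82]);
translate([500, 499, 69]) cube([71, 17, 1399]);
translate([623, 499, 69]) cube([71, 17, 1399]);
translate([746, 499, 69]) cube([71, 17, 1399]);
translate([869, 499, 69]) cube([71, 17, 1399]);
translate([992, 499, 69]) cube([71, 17, 1399]);
translate([1115, 499, 69]) cube([71, 17, 1399]);
translate([1238, 499, 69]) cube([71, 17, 1399]);
translate([1361, 499, 69]) cube([71, 17, 1399]);
translate([1484, 499, 69]) cube([71, 17, 1399]);
translate([1607, 499, 69]) cube([71, 17, 1399]);
translate([1730, 499, 69]) cube([71, 17, 1399]);


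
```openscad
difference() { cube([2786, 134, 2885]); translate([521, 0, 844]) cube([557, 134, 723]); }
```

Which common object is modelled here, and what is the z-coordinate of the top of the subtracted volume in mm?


A wall with a window opening. The window head height is 1567 mm.

A wall with a rectangular opening subtracted — a window. Sill at z = 844, opening 723 mm tall, so the head is at 844 + 723 = 1567 mm.


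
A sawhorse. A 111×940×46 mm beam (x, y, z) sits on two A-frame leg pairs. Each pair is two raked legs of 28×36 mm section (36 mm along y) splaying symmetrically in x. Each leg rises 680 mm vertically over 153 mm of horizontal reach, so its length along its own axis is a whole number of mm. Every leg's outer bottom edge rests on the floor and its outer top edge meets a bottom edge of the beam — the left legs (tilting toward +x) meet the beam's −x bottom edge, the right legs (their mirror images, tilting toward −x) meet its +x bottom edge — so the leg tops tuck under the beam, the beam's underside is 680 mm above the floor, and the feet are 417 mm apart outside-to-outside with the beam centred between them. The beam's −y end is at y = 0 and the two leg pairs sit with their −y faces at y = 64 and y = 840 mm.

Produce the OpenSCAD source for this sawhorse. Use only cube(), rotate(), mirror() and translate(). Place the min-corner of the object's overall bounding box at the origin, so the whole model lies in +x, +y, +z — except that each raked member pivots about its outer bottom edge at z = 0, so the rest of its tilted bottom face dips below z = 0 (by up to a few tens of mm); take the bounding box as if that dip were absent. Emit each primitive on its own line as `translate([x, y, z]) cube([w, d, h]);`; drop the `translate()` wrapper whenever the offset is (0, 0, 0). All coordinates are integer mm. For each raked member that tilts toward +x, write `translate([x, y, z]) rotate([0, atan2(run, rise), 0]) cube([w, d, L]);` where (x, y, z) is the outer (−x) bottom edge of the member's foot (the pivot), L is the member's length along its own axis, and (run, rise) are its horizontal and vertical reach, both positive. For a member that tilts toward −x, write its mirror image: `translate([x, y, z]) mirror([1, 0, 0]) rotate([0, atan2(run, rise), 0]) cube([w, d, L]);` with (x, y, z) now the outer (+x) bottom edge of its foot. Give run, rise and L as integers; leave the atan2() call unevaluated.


// leg length = √(153² + 680²) = 697
// right-leg outer foot x = 2·153 + 111 = 417
// beam min-corner = (153, 0, 680)
translate([153, 0, 680]) cube([111, 940, 46]);
translate([0, 64, 0]) rotate([0, atan2(153, 680), 0]) cube([28, 36, 697]);
translate([417, 64, 0]) mirror([1, 0, 0]) rotate([0, atan2(153, 680), 0]) cube([28, 36, 697]);
translate([0, 840, 0]) rotate([0, atan2(153, 680), 0]) cube([28, 36, 697]);
translate([417, 840, 0]) mirror([1, 0, 0]) rotate([0, atan2(153, 680), 0]) cube([28, 36, 697]);


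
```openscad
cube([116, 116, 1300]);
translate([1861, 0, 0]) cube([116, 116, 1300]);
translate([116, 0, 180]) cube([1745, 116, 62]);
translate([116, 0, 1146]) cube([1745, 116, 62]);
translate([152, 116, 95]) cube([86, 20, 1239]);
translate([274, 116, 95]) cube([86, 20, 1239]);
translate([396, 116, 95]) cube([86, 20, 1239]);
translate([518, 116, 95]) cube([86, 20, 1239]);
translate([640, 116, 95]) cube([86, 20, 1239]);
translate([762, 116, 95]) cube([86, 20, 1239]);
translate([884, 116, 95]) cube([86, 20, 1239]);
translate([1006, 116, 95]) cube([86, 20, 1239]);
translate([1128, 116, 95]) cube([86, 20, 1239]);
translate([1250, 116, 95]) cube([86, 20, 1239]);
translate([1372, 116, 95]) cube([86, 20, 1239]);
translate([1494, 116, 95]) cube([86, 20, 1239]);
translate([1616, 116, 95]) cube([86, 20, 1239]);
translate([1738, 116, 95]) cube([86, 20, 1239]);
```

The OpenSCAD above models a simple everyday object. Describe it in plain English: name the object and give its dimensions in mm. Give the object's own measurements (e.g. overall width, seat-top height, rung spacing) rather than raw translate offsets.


A fence section. Two 116×116 mm posts, 1300 mm tall, stand on the floor with a clear span of 1745 mm between their inner faces. Two horizontal rails of 116×62 mm section span the gap between the posts with their undersides at z = 180 mm and z = 1146 mm, flush with the posts' −y face. 14 pickets, each 86 mm wide, 20 mm thick and 1239 mm tall, are fixed to the +y face of the rails with their bottoms at z = 95 mm, spaced across the span with a 36 mm gap after the −x post and between neighbouring pickets, with 37 mm left before the +x post.
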